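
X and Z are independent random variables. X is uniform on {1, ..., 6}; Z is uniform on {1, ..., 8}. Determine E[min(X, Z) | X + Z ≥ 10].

P(X + Z ≥ 10) = 5/16.
Summing min(X,Z)·P(x,y) over outcomes with X + Z ≥ 10 gives 67/48.
E[min(X, Z) | X + Z ≥ 10] = (67/48) / (5/16) = 67/15.

67/15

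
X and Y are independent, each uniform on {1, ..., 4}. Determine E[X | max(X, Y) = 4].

Outcomes with max(X, Y) = 4: (1,4), (2,4), (3,4), (4,1), (4,2), (4,3), (4,4), each with probability 1/16.
E[X | max(X, Y) = 4] = (1 + 2 + 3 + 4 + 4 + 4 + 4) / 7 = 22/7.

22/7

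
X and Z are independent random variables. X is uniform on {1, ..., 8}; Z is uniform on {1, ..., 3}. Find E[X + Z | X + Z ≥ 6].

P(X + Z ≥ 6) = 5/8.
Summing (X+Z)·P(x,y) over outcomes with X + Z ≥ 6 gives 121/24.
E[X + Z | X + Z ≥ 6] = (121/24) / (5/8) = 121/15.

121/15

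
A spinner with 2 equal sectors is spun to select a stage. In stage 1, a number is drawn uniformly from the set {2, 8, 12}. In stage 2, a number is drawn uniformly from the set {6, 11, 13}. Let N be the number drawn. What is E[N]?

E[N | stage 1] = (2+8+12)/3 = 22/3.
E[N | stage 2] = (6+11+13)/3 = 10.
E[N] = (1/2)·(22/3) + (1/2)·(10) = 26/3.

26/3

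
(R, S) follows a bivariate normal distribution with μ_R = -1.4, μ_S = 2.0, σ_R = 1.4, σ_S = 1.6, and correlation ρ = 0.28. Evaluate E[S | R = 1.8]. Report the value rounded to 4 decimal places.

3.0240

E[S | R=x] = μ_S + ρ(σ_S/σ_R)(x − μ_R) for jointly normal variables.
E[S | R=1.8] = 2.0 + (0.28)·(1.6/1.4)·(1.8 − (-1.4)) = 2.0 + (0.32)·(3.2) = 3.0240.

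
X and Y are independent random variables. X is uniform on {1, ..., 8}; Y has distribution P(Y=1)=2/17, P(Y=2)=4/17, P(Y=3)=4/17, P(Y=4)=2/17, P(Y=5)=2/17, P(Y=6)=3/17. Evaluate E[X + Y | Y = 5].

19/2

P(Y = 5) = 2/17.
Summing (X+Y)·P(x,y) over outcomes with Y = 5 gives 19/17.
E[X + Y | Y = 5] = (19/17) / (2/17) = 19/2.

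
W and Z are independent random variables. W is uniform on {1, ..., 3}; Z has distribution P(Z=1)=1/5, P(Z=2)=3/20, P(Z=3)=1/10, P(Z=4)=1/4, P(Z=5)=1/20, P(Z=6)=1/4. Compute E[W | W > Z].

P(W > Z) = 11/60.
Summing W·P(x,y) over outcomes with W > Z gives 29/60.
E[W | W > Z] = (29/60) / (11/60) = 29/11.

29/11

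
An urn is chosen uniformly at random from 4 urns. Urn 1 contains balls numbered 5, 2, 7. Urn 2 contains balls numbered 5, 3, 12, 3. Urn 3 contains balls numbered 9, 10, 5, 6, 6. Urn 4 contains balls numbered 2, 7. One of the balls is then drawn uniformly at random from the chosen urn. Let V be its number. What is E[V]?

1327/240

E[V | urn 1] = (5+2+7)/3 = 14/3.
E[V | urn 2] = (5+3+12+3)/4 = 23/4.
E[V | urn 3] = (9+10+5+6+6)/5 = 36/5.
E[V | urn 4] = (2+7)/2 = 9/2.
E[V] = (1/4)·(14/3) + (1/4)·(23/4) + (1/4)·(36/5) + (1/4)·(9/2) = 1327/240.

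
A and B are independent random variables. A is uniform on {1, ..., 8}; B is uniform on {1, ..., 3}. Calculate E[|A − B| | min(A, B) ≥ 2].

37/14

P(min(A, B) ≥ 2) = 7/12.
Summing |A−B|·P(x,y) over outcomes with min(A, B) ≥ 2 gives 37/24.
E[|A − B| | min(A, B) ≥ 2] = (37/24) / (7/12) = 37/14.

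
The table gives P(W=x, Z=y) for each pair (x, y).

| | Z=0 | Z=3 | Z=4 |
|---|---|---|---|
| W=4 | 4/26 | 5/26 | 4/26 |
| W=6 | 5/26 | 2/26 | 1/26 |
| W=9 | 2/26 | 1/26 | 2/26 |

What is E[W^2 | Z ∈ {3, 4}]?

P(Z ∈ {3, 4}) = 15/26.
Σ W^2·P over the event = 16·(5/26) + 16·(4/26) + 36·(2/26) + 36·(1/26) + 81·(1/26) + 81·(2/26) = 495/26.
E[W^2 | Z ∈ {3, 4}] = (495/26) / (15/26) = 33.

33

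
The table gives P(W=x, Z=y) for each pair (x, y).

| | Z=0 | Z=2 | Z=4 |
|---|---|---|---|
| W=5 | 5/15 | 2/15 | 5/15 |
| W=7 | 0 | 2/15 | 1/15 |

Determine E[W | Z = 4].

16/3

P(Z = 4) = 2/5.
Σ W·P over the event = 5·(5/15) + 7·(1/15) = 32/15.
E[W | Z = 4] = (32/15) / (2/5) = 16/3.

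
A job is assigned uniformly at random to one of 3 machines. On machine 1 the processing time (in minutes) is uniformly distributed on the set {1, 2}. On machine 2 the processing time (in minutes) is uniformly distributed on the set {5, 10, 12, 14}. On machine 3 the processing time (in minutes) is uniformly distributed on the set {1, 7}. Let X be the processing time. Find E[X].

21/4

E[X | machine 1] = (1+2)/2 = 3/2.
E[X | machine 2] = (5+10+12+14)/4 = 41/4.
E[X | machine 3] = (1+7)/2 = 4.
E[X] = (1/3)·(3/2) + (1/3)·(41/4) + (1/3)·(4) = 21/4.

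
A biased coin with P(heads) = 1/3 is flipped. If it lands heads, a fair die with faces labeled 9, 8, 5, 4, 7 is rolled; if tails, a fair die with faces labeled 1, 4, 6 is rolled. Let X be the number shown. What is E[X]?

E[X | heads] = (9+8+5+4+7)/5 = 33/5.
E[X | tails] = (1+4+6)/3 = 11/3.
E[X] = (1/3)·(33/5) + (2/3)·(11/3) = 209/45.

209/45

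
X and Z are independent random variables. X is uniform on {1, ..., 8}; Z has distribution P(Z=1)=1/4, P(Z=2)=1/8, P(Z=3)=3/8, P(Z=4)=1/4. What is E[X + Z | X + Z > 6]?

331/37

P(X + Z > 6) = 37/64.
Summing (X+Z)·P(x,y) over outcomes with X + Z > 6 gives 331/64.
E[X + Z | X + Z > 6] = (331/64) / (37/64) = 331/37.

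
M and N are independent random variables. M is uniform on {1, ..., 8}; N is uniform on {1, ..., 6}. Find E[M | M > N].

160/27

P(M > N) = 9/16.
Summing M·P(x,y) over outcomes with M > N gives 10/3.
E[M | M > N] = (10/3) / (9/16) = 160/27.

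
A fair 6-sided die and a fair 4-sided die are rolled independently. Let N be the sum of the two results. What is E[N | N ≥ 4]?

P(N ≥ 4) = 7/8.
Σ over the event: 4·1/8 + 5·1/6 + 6·1/6 + 7·1/6 + 8·1/8 + 9·1/12 + 10·1/24 = 17/3.
E[N | N ≥ 4] = (17/3) / (7/8) = 136/21.

136/21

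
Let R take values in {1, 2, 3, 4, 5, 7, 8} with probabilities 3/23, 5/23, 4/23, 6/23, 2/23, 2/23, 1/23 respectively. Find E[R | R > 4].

P(R > 4) = 5/23.
Σ over the event: 5·2/23 + 7·2/23 + 8·1/23 = 32/23.
E[R | R > 4] = (32/23) / (5/23) = 32/5.

32/5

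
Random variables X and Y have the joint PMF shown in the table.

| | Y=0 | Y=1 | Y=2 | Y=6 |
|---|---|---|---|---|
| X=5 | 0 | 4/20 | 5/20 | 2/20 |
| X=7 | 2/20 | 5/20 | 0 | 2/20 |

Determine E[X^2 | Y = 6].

P(Y = 6) = 1/5.
Σ X^2·P over the event = 25·(2/20) + 49·(2/20) = 37/5.
E[X^2 | Y = 6] = (37/5) / (1/5) = 37.

37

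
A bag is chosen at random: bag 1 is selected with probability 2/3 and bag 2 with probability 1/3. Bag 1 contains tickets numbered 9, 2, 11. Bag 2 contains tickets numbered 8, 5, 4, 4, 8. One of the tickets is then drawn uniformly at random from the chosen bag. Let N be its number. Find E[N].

E[N | bag 1] = (9+2+11)/3 = 22/3.
E[N | bag 2] = (8+5+4+4+8)/5 = 29/5.
E[N] = (2/3)·(22/3) + (1/3)·(29/5) = 307/45.

307/45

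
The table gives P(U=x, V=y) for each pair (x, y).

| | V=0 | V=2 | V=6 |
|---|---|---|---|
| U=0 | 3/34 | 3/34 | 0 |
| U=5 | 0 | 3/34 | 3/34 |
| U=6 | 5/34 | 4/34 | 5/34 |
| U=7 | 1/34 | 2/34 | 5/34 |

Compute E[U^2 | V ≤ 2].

26

P(V ≤ 2) = 21/34.
Σ U^2·P over the event = 0·(3/34) + 0·(3/34) + 25·(3/34) + 36·(5/34) + 36·(4/34) + 49·(1/34) + 49·(2/34) = 273/17.
E[U^2 | V ≤ 2] = (273/17) / (21/34) = 26.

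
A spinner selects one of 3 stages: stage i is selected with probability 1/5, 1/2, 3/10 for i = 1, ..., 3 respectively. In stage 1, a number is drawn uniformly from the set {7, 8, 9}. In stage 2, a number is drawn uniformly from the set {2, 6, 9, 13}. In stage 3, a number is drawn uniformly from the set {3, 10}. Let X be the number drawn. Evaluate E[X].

73/10

E[X | stage 1] = (7+8+9)/3 = 8.
E[X | stage 2] = (2+6+9+13)/4 = 15/2.
E[X | stage 3] = (3+10)/2 = 13/2.
By the law of total expectation,
E[X] = (1/5)·(8) + (1/2)·(15/2) + (3/10)·(13/2) = 73/10.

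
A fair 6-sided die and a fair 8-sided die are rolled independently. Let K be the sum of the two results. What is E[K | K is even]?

P(K is even) = 1/2.
Σ over the event: 2·1/48 + 4·1/16 + 6·5/48 + 8·1/8 + 10·5/48 + 12·1/16 + 14·1/48 = 4.
E[K | K is even] = (4) / (1/2) = 8.

8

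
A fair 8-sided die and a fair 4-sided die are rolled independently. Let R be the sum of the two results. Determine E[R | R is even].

7

P(R is even) = 1/2.
Σ over the event: 2·1/32 + 4·3/32 + 6·1/8 + 8·1/8 + 10·3/32 + 12·1/32 = 7/2.
E[R | R is even] = (7/2) / (1/2) = 7.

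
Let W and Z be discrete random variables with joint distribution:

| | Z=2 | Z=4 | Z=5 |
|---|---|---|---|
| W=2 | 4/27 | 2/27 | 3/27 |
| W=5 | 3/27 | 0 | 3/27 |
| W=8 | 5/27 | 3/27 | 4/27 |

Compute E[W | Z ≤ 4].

P(Z ≤ 4) = 17/27.
Σ W·P over the event = 2·(4/27) + 2·(2/27) + 5·(3/27) + 8·(5/27) + 8·(3/27) = 91/27.
E[W | Z ≤ 4] = (91/27) / (17/27) = 91/17.

91/17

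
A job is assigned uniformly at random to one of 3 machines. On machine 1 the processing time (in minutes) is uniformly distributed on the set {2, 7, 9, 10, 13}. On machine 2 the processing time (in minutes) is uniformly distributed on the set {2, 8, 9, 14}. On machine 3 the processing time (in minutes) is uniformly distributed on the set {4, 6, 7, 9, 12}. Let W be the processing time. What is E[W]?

E[W | machine 1] = (2+7+9+10+13)/5 = 41/5.
E[W | machine 2] = (2+8+9+14)/4 = 33/4.
E[W | machine 3] = (4+6+7+9+12)/5 = 38/5.
By the law of total expectation,
E[W] = (1/3)·(41/5) + (1/3)·(33/4) + (1/3)·(38/5) = 481/60.

481/60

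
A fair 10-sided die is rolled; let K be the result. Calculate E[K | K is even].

Given K is even, K is equally likely to be any of {2, 4, 6, 8, 10}.
E[K | K is even] = (2 + 4 + 6 + 8 + 10) / 5 = 6.

6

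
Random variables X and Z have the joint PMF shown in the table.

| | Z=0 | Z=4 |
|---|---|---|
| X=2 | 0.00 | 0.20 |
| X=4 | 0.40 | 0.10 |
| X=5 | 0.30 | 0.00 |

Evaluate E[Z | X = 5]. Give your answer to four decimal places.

0.0000

P(X = 5) = 0.30.
Σ Z·P over the event = 0·(0.30) = 0.00.
E[Z | X = 5] = (0.00) / (0.30) = 0.0000.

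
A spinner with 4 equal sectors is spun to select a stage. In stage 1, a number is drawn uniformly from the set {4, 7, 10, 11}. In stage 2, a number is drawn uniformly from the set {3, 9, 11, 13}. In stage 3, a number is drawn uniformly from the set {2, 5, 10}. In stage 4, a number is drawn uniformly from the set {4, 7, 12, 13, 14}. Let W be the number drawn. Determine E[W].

49/6

E[W | stage 1] = (4+7+10+11)/4 = 8.
E[W | stage 2] = (3+9+11+13)/4 = 9.
E[W | stage 3] = (2+5+10)/3 = 17/3.
E[W | stage 4] = (4+7+12+13+14)/5 = 10.
E[W] = (1/4)·(8) + (1/4)·(9) + (1/4)·(17/3) + (1/4)·(10) = 49/6.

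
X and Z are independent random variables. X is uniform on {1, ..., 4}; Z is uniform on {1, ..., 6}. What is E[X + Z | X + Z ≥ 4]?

136/21

P(X + Z ≥ 4) = 7/8.
Summing (X+Z)·P(x,y) over outcomes with X + Z ≥ 4 gives 17/3.
E[X + Z | X + Z ≥ 4] = (17/3) / (7/8) = 136/21.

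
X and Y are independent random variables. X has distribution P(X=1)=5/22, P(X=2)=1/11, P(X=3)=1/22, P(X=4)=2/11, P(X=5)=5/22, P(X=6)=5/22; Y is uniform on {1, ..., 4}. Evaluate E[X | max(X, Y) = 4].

19/6

P(max(X, Y) = 4) = 3/11.
Summing X·P(x,y) over outcomes with max(X, Y) = 4 gives 19/22.
E[X | max(X, Y) = 4] = (19/22) / (3/11) = 19/6.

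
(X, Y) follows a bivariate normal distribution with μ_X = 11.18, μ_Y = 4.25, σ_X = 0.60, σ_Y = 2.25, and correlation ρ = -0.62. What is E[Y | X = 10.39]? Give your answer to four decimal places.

E[Y | X=x] = μ_Y + ρ(σ_Y/σ_X)(x − μ_X) for jointly normal variables.
E[Y | X=10.39] = 4.25 + (-0.62)·(2.25/0.60)·(10.39 − (11.18)) = 4.25 + (-2.325)·(-0.79) = 6.0868.

6.0868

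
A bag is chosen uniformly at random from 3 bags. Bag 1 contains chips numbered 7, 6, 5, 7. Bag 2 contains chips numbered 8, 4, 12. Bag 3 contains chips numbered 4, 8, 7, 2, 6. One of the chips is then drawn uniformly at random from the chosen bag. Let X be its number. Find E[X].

131/20

E[X | bag 1] = (7+6+5+7)/4 = 25/4.
E[X | bag 2] = (8+4+12)/3 = 8.
E[X | bag 3] = (4+8+7+2+6)/5 = 27/5.
E[X] = (1/3)·(25/4) + (1/3)·(8) + (1/3)·(27/5) = 131/20.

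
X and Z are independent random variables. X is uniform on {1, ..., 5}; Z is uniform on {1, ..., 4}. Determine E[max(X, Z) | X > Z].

4

P(X > Z) = 1/2.
Summing max(X,Z)·P(x,y) over outcomes with X > Z gives 2.
E[max(X, Z) | X > Z] = (2) / (1/2) = 4.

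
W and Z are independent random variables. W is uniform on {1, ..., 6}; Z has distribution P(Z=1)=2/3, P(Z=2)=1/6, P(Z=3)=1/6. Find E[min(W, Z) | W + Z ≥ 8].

8/3

P(W + Z ≥ 8) = 1/12.
Summing min(W,Z)·P(x,y) over outcomes with W + Z ≥ 8 gives 2/9.
E[min(W, Z) | W + Z ≥ 8] = (2/9) / (1/12) = 8/3.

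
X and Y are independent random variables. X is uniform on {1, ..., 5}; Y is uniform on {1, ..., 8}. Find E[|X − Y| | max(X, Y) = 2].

P(max(X, Y) = 2) = 3/40.
Summing |X−Y|·P(x,y) over outcomes with max(X, Y) = 2 gives 1/20.
E[|X − Y| | max(X, Y) = 2] = (1/20) / (3/40) = 2/3.

2/3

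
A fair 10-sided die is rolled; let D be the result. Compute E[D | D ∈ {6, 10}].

P(D ∈ {6, 10}) = 1/5.
Σ over the event: 6·1/10 + 10·1/10 = 8/5.
E[D | D ∈ {6, 10}] = (8/5) / (1/5) = 8.

8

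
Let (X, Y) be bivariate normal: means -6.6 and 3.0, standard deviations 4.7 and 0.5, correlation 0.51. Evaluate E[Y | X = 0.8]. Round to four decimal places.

3.4015

E[Y | X=x] = μ_Y + ρ(σ_Y/σ_X)(x − μ_X) for jointly normal variables.
E[Y | X=0.8] = 3.0 + (0.51)·(0.5/4.7)·(0.8 − (-6.6)) = 3.0 + (0.054255)·(7.4) = 3.4015.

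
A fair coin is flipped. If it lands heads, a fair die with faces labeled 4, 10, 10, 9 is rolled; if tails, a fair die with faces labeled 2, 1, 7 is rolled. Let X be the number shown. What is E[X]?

139/24

E[X | heads] = (4+10+10+9)/4 = 33/4.
E[X | tails] = (2+1+7)/3 = 10/3.
E[X] = (1/2)·(33/4) + (1/2)·(10/3) = 139/24.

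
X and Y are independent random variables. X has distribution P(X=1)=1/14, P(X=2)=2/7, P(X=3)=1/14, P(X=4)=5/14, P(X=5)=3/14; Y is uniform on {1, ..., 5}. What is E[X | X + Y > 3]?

225/64

P(X + Y > 3) = 32/35.
Summing X·P(x,y) over outcomes with X + Y > 3 gives 45/14.
E[X | X + Y > 3] = (45/14) / (32/35) = 225/64.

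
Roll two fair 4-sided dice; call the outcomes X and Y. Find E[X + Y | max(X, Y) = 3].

24/5

Outcomes with max(X, Y) = 3: (1,3), (2,3), (3,1), (3,2), (3,3), each with probability 1/16.
E[X + Y | max(X, Y) = 3] = (4 + 5 + 4 + 5 + 6) / 5 = 24/5.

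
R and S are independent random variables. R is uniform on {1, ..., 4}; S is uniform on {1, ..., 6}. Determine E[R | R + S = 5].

Outcomes with R + S = 5: (1,4), (2,3), (3,2), (4,1), each with probability 1/24.
E[R | R + S = 5] = (1 + 2 + 3 + 4) / 4 = 5/2.

5/2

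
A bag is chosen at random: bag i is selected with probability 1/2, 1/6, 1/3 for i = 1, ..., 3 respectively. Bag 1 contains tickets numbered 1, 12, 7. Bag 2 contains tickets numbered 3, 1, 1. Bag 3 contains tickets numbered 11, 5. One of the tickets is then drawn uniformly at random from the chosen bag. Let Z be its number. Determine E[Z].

113/18

E[Z | bag 1] = (1+12+7)/3 = 20/3.
E[Z | bag 2] = (3+1+1)/3 = 5/3.
E[Z | bag 3] = (11+5)/2 = 8.
E[Z] = (1/2)·(20/3) + (1/6)·(5/3) + (1/3)·(8) = 113/18.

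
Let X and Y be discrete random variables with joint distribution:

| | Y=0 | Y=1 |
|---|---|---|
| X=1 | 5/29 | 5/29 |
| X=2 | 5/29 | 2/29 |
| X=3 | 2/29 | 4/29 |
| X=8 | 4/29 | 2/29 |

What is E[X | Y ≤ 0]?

53/16

P(Y ≤ 0) = 16/29.
Σ X·P over the event = 1·(5/29) + 2·(5/29) + 3·(2/29) + 8·(4/29) = 53/29.
E[X | Y ≤ 0] = (53/29) / (16/29) = 53/16.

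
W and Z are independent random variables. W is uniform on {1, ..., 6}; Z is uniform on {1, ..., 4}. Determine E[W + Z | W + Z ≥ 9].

Outcomes with W + Z ≥ 9: (5,4), (6,3), (6,4), each with probability 1/24.
E[W + Z | W + Z ≥ 9] = (9 + 9 + 10) / 3 = 28/3.

28/3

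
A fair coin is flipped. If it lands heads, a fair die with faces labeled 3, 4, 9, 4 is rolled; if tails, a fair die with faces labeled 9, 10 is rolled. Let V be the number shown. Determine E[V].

29/4

E[V | heads] = (3+4+9+4)/4 = 5.
E[V | tails] = (9+10)/2 = 19/2.
By the law of total expectation,
E[V] = (1/2)·(5) + (1/2)·(19/2) = 29/4.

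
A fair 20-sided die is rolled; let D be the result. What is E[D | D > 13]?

17

Given D > 13, D is equally likely to be any of {14, 15, 16, 17, 18, 19, 20}.
E[D | D > 13] = (14 + 15 + 16 + 17 + 18 + 19 + 20) / 7 = 17.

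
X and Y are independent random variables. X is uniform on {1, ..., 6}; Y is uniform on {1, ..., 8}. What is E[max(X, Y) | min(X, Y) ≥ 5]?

53/8

P(min(X, Y) ≥ 5) = 1/6.
Summing max(X,Y)·P(x,y) over outcomes with min(X, Y) ≥ 5 gives 53/48.
E[max(X, Y) | min(X, Y) ≥ 5] = (53/48) / (1/6) = 53/8.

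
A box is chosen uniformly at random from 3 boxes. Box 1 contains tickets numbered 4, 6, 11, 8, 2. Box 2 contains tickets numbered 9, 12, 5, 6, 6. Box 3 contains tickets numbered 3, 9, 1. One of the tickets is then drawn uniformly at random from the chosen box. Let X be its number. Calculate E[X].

272/45

E[X | box 1] = (4+6+11+8+2)/5 = 31/5.
E[X | box 2] = (9+12+5+6+6)/5 = 38/5.
E[X | box 3] = (3+9+1)/3 = 13/3.
E[X] = (1/3)·(31/5) + (1/3)·(38/5) + (1/3)·(13/3) = 272/45.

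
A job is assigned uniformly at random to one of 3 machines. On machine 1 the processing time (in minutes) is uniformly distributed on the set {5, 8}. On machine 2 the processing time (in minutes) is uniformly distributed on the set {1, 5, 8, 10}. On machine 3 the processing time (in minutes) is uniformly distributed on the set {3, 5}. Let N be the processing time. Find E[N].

E[N | machine 1] = (5+8)/2 = 13/2.
E[N | machine 2] = (1+5+8+10)/4 = 6.
E[N | machine 3] = (3+5)/2 = 4.
E[N] = (1/3)·(13/2) + (1/3)·(6) + (1/3)·(4) = 11/2.

11/2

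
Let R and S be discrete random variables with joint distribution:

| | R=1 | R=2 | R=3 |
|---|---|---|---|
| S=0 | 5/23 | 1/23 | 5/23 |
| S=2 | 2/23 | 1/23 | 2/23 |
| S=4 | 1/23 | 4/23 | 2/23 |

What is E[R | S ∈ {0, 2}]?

P(S ∈ {0, 2}) = 16/23.
Summing R·P(R=x,S=y) over the conditioning event gives 32/23.
E[R | S ∈ {0, 2}] = (32/23) / (16/23) = 2.

2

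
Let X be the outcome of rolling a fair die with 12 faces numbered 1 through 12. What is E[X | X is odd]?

6

Given X is odd, X is equally likely to be any of {1, 3, 5, 7, 9, 11}.
E[X | X is odd] = (1 + 3 + 5 + 7 + 9 + 11) / 6 = 6.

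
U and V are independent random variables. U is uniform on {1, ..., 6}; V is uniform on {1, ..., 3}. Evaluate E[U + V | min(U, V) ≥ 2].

P(min(U, V) ≥ 2) = 5/9.
Summing (U+V)·P(x,y) over outcomes with min(U, V) ≥ 2 gives 65/18.
E[U + V | min(U, V) ≥ 2] = (65/18) / (5/9) = 13/2.

13/2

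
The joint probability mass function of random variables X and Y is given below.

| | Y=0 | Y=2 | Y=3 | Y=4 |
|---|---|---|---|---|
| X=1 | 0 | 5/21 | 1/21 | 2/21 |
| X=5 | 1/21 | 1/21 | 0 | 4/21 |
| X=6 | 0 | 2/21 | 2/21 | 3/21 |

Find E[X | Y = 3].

13/3

P(Y = 3) = 1/7.
Σ X·P over the event = 1·(1/21) + 6·(2/21) = 13/21.
E[X | Y = 3] = (13/21) / (1/7) = 13/3.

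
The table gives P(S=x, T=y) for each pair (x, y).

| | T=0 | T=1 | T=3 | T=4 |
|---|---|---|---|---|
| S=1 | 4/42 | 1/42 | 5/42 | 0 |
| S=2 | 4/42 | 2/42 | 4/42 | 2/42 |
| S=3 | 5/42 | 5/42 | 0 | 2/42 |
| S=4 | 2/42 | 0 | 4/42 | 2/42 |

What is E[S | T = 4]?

P(T = 4) = 1/7.
Σ S·P over the event = 2·(2/42) + 3·(2/42) + 4·(2/42) = 3/7.
E[S | T = 4] = (3/7) / (1/7) = 3.

3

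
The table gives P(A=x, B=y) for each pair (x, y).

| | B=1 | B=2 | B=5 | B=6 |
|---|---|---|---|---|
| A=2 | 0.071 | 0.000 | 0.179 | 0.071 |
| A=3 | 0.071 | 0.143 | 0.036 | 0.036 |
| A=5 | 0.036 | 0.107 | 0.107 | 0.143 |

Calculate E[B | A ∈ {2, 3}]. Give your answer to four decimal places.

P(A ∈ {2, 3}) = 0.607.
Σ B·P over the event = 1·(0.071) + 5·(0.179) + 6·(0.071) + 1·(0.071) + 2·(0.143) + 5·(0.036) + 6·(0.036) = 2.145.
E[B | A ∈ {2, 3}] = (2.145) / (0.607) = 3.5338.

3.5338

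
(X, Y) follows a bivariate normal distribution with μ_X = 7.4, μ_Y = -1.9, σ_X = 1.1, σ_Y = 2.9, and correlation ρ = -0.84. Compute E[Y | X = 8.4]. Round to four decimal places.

For a bivariate normal, E[Y | X=x] = μ_Y + ρ·(σ_Y/σ_X)·(x − μ_X).
E[Y | X=8.4] = -1.9 + (-0.84)·(2.9/1.1)·(8.4 − (7.4)) = -1.9 + (-2.2145)·(1) = -4.1145.

-4.1145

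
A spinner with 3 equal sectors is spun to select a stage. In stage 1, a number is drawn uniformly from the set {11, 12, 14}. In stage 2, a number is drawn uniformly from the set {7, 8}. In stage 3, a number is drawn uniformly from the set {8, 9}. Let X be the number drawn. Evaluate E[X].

85/9

E[X | stage 1] = (11+12+14)/3 = 37/3.
E[X | stage 2] = (7+8)/2 = 15/2.
E[X | stage 3] = (8+9)/2 = 17/2.
By the law of total expectation,
E[X] = (1/3)·(37/3) + (1/3)·(15/2) + (1/3)·(17/2) = 85/9.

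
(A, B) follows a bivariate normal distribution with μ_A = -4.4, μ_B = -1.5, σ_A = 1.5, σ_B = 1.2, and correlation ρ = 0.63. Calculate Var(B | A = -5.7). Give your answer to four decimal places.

The conditional variance in a bivariate normal is σ_B²(1 − ρ²), independent of x.
Var(B | A=-5.7) = (1.2)²·(1 − (0.63)²) = 1.44·0.6031 = 0.8685.

0.8685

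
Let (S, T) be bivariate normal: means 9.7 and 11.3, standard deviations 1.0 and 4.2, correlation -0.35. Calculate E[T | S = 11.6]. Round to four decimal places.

8.5070

For a bivariate normal, E[T | S=x] = μ_T + ρ·(σ_T/σ_S)·(x − μ_S).
E[T | S=11.6] = 11.3 + (-0.35)·(4.2/1.0)·(11.6 − (9.7)) = 11.3 + (-1.47)·(1.9) = 8.5070.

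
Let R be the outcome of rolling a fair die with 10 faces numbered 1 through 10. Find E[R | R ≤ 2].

Given R ≤ 2, R is equally likely to be any of {1, 2}.
E[R | R ≤ 2] = (1 + 2) / 2 = 3/2.

3/2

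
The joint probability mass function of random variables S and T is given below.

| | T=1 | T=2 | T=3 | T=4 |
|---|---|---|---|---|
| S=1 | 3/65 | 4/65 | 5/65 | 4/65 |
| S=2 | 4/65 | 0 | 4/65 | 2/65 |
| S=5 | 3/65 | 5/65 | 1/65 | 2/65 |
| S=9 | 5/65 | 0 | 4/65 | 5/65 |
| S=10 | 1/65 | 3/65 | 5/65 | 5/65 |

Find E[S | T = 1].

81/16

P(T = 1) = 16/65.
Σ S·P over the event = 1·(3/65) + 2·(4/65) + 5·(3/65) + 9·(5/65) + 10·(1/65) = 81/65.
E[S | T = 1] = (81/65) / (16/65) = 81/16.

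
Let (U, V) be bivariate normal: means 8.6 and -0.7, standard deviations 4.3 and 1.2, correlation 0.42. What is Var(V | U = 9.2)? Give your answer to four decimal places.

Var(V | U=x) = (1 − ρ²)·σ_V².
Var(V | U=9.2) = (1.2)²·(1 − (0.42)²) = 1.44·0.8236 = 1.1860.

1.1860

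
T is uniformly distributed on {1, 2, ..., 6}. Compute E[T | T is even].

4

Given T is even, T is equally likely to be any of {2, 4, 6}.
E[T | T is even] = (2 + 4 + 6) / 3 = 4.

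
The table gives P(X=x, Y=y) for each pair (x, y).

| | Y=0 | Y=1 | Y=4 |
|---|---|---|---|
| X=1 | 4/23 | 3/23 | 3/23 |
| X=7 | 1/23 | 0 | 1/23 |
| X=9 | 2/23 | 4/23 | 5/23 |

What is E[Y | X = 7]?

P(X = 7) = 2/23.
Σ Y·P over the event = 0·(1/23) + 4·(1/23) = 4/23.
E[Y | X = 7] = (4/23) / (2/23) = 2.

2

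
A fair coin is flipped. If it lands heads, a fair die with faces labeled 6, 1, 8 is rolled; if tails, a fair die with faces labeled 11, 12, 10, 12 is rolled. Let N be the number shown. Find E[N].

E[N | heads] = (6+1+8)/3 = 5.
E[N | tails] = (11+12+10+12)/4 = 45/4.
By the law of total expectation,
E[N] = (1/2)·(5) + (1/2)·(45/4) = 65/8.

65/8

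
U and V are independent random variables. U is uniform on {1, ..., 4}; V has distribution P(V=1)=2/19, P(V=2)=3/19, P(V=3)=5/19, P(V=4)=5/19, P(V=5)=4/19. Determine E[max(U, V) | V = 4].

P(V = 4) = 5/19.
Summing max(U,V)·P(x,y) over outcomes with V = 4 gives 20/19.
E[max(U, V) | V = 4] = (20/19) / (5/19) = 4.

4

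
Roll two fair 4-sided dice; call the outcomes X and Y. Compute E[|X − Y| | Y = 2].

Outcomes with Y = 2: (1,2), (2,2), (3,2), (4,2), each with probability 1/16.
E[|X − Y| | Y = 2] = (1 + 0 + 1 + 2) / 4 = 1.

1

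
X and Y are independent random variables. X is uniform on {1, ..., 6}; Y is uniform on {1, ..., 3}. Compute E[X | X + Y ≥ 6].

44/9

Outcomes with X + Y ≥ 6: (3,3), (4,2), (4,3), (5,1), (5,2), (5,3), (6,1), (6,2), (6,3), each with probability 1/18.
E[X | X + Y ≥ 6] = (3 + 4 + 4 + 5 + 5 + 5 + 6 + 6 + 6) / 9 = 44/9.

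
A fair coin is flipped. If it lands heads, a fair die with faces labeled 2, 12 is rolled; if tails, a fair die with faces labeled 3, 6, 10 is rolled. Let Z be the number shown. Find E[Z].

E[Z | heads] = (2+12)/2 = 7.
E[Z | tails] = (3+6+10)/3 = 19/3.
E[Z] = (1/2)·(7) + (1/2)·(19/3) = 20/3.

20/3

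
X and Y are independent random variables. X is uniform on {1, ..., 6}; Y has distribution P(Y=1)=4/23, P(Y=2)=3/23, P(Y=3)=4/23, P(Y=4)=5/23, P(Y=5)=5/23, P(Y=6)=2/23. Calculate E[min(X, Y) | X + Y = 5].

P(X + Y = 5) = 8/69.
Summing min(X,Y)·P(x,y) over outcomes with X + Y = 5 gives 1/6.
E[min(X, Y) | X + Y = 5] = (1/6) / (8/69) = 23/16.

23/16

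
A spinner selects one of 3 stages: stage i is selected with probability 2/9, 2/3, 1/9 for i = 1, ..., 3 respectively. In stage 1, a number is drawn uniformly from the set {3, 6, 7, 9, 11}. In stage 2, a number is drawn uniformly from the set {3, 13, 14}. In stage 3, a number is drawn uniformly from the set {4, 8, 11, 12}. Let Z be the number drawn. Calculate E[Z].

1663/180

E[Z | stage 1] = (3+6+7+9+11)/5 = 36/5.
E[Z | stage 2] = (3+13+14)/3 = 10.
E[Z | stage 3] = (4+8+11+12)/4 = 35/4.
E[Z] = (2/9)·(36/5) + (2/3)·(10) + (1/9)·(35/4) = 1663/180.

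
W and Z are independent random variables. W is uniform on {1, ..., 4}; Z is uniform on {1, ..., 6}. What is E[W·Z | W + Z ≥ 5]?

P(W + Z ≥ 5) = 3/4.
Summing WZ·P(x,y) over outcomes with W + Z ≥ 5 gives 65/8.
E[W·Z | W + Z ≥ 5] = (65/8) / (3/4) = 65/6.

65/6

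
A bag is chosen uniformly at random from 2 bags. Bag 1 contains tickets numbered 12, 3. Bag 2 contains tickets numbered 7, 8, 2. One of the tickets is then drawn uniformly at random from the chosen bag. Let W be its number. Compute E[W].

79/12

E[W | bag 1] = (12+3)/2 = 15/2.
E[W | bag 2] = (7+8+2)/3 = 17/3.
By the law of total expectation,
E[W] = (1/2)·(15/2) + (1/2)·(17/3) = 79/12.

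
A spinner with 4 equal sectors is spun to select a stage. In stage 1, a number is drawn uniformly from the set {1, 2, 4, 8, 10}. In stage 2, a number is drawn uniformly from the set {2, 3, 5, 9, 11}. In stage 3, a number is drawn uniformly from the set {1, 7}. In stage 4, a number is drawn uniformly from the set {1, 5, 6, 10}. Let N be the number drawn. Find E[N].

E[N | stage 1] = (1+2+4+8+10)/5 = 5.
E[N | stage 2] = (2+3+5+9+11)/5 = 6.
E[N | stage 3] = (1+7)/2 = 4.
E[N | stage 4] = (1+5+6+10)/4 = 11/2.
By the law of total expectation,
E[N] = (1/4)·(5) + (1/4)·(6) + (1/4)·(4) + (1/4)·(11/2) = 41/8.

41/8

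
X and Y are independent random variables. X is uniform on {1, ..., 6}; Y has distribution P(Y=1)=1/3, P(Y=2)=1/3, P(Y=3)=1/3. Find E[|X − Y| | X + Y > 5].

8/3

P(X + Y > 5) = 1/2.
Summing |X−Y|·P(x,y) over outcomes with X + Y > 5 gives 4/3.
E[|X − Y| | X + Y > 5] = (4/3) / (1/2) = 8/3.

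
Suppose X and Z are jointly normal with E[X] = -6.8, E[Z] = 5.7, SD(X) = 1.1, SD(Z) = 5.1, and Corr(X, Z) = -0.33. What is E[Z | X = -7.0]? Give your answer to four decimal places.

6.0060

E[Z | X=x] = μ_Z + ρ(σ_Z/σ_X)(x − μ_X) for jointly normal variables.
E[Z | X=-7.0] = 5.7 + (-0.33)·(5.1/1.1)·(-7.0 − (-6.8)) = 5.7 + (-1.53)·(-0.2) = 6.0060.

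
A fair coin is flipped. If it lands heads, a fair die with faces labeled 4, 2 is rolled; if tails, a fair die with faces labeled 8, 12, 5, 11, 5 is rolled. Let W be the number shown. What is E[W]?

E[W | heads] = (4+2)/2 = 3.
E[W | tails] = (8+12+5+11+5)/5 = 41/5.
By the law of total expectation,
E[W] = (1/2)·(3) + (1/2)·(41/5) = 28/5.

28/5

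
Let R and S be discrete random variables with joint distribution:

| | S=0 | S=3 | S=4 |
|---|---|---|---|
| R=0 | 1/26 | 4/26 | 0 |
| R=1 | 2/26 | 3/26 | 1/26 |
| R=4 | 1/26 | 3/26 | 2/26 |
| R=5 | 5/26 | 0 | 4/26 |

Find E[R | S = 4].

P(S = 4) = 7/26.
Summing R·P(R=x,S=y) over the conditioning event gives 29/26.
E[R | S = 4] = (29/26) / (7/26) = 29/7.

29/7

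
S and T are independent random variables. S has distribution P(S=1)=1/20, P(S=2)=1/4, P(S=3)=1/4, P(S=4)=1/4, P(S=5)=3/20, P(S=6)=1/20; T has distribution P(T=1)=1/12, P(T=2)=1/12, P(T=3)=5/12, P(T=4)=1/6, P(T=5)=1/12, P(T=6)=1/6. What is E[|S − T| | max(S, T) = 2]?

P(max(S, T) = 2) = 11/240.
Summing |S−T|·P(x,y) over outcomes with max(S, T) = 2 gives 1/40.
E[|S − T| | max(S, T) = 2] = (1/40) / (11/240) = 6/11.

6/11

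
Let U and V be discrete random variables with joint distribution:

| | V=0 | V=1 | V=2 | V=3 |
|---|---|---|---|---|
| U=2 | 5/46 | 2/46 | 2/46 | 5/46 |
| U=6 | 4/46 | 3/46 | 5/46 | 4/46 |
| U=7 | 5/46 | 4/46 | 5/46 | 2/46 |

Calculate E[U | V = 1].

P(V = 1) = 9/46.
Σ U·P over the event = 2·(2/46) + 6·(3/46) + 7·(4/46) = 25/23.
E[U | V = 1] = (25/23) / (9/46) = 50/9.

50/9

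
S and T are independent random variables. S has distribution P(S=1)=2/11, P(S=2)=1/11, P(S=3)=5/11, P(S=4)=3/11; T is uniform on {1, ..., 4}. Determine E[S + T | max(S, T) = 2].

P(max(S, T) = 2) = 1/11.
Summing (S+T)·P(x,y) over outcomes with max(S, T) = 2 gives 13/44.
E[S + T | max(S, T) = 2] = (13/44) / (1/11) = 13/4.

13/4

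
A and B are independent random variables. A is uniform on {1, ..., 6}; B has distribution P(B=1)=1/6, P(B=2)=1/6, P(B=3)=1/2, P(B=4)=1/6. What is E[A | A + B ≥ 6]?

P(A + B ≥ 6) = 11/18.
Summing A·P(x,y) over outcomes with A + B ≥ 6 gives 25/9.
E[A | A + B ≥ 6] = (25/9) / (11/18) = 50/11.

50/11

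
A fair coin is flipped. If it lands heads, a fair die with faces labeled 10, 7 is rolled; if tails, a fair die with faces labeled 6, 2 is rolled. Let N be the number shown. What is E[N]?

E[N | heads] = (10+7)/2 = 17/2.
E[N | tails] = (6+2)/2 = 4.
By the law of total expectation,
E[N] = (1/2)·(17/2) + (1/2)·(4) = 25/4.

25/4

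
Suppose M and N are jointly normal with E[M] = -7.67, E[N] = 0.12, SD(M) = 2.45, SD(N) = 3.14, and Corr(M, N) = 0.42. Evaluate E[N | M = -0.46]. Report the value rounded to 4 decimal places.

4.0010

The regression of N on M has slope ρ·σ_N/σ_M and passes through (μ_M, μ_N).
E[N | M=-0.46] = 0.12 + (0.42)·(3.14/2.45)·(-0.46 − (-7.67)) = 0.12 + (0.538286)·(7.21) = 4.0010.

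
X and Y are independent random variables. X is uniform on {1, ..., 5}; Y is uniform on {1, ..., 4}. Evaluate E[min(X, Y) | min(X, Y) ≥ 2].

8/3

P(min(X, Y) ≥ 2) = 3/5.
Summing min(X,Y)·P(x,y) over outcomes with min(X, Y) ≥ 2 gives 8/5.
E[min(X, Y) | min(X, Y) ≥ 2] = (8/5) / (3/5) = 8/3.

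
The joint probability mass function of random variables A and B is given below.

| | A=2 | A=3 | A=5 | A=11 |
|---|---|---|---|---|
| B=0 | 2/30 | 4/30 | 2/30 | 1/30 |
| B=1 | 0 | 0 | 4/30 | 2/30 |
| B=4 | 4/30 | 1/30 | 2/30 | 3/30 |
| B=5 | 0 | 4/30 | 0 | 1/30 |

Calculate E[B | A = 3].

P(A = 3) = 3/10.
Σ B·P over the event = 0·(4/30) + 4·(1/30) + 5·(4/30) = 4/5.
E[B | A = 3] = (4/5) / (3/10) = 8/3.

8/3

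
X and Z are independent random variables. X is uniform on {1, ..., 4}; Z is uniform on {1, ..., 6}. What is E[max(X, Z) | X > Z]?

10/3

Outcomes with X > Z: (2,1), (3,1), (3,2), (4,1), (4,2), (4,3), each with probability 1/24.
E[max(X, Z) | X > Z] = (2 + 3 + 3 + 4 + 4 + 4) / 6 = 10/3.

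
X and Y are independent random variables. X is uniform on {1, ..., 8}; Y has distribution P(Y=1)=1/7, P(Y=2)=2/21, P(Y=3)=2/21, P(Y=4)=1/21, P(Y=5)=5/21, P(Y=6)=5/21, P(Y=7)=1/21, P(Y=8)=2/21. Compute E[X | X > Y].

445/73

P(X > Y) = 73/168.
Summing X·P(x,y) over outcomes with X > Y gives 445/168.
E[X | X > Y] = (445/168) / (73/168) = 445/73.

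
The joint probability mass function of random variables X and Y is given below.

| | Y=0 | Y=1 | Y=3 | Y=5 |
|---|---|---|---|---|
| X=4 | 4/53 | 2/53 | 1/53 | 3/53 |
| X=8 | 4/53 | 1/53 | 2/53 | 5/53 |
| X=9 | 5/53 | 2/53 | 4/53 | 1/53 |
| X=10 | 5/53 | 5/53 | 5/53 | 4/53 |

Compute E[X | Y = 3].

P(Y = 3) = 12/53.
Σ X·P over the event = 4·(1/53) + 8·(2/53) + 9·(4/53) + 10·(5/53) = 2.
E[X | Y = 3] = (2) / (12/53) = 53/6.

53/6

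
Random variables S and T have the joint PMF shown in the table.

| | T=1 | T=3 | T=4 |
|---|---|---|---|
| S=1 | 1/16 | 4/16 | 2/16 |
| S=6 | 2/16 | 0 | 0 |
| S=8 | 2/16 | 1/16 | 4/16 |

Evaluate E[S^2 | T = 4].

P(T = 4) = 3/8.
Summing S^2·P(S=x,T=y) over the conditioning event gives 129/8.
E[S^2 | T = 4] = (129/8) / (3/8) = 43.

43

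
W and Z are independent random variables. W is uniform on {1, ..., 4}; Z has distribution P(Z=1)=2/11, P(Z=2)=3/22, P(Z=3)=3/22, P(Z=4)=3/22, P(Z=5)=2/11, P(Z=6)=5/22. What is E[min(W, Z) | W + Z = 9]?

P(W + Z = 9) = 9/88.
Summing min(W,Z)·P(x,y) over outcomes with W + Z = 9 gives 31/88.
E[min(W, Z) | W + Z = 9] = (31/88) / (9/88) = 31/9.

31/9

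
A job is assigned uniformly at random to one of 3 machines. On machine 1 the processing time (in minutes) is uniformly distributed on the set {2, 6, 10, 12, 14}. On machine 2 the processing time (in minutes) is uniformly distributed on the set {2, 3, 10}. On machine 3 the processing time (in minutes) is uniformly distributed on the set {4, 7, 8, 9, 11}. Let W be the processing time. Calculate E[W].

36/5

E[W | machine 1] = (2+6+10+12+14)/5 = 44/5.
E[W | machine 2] = (2+3+10)/3 = 5.
E[W | machine 3] = (4+7+8+9+11)/5 = 39/5.
E[W] = (1/3)·(44/5) + (1/3)·(5) + (1/3)·(39/5) = 36/5.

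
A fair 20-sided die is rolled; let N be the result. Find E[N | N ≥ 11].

Given N ≥ 11, N is equally likely to be any of {11, 12, 13, 14, 15, 16, 17, 18, 19, 20}.
E[N | N ≥ 11] = (11 + 12 + 13 + 14 + 15 + 16 + 17 + 18 + 19 + 20) / 10 = 31/2.

31/2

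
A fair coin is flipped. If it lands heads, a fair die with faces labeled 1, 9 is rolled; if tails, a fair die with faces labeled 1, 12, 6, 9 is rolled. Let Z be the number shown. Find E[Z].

E[Z | heads] = (1+9)/2 = 5.
E[Z | tails] = (1+12+6+9)/4 = 7.
E[Z] = (1/2)·(5) + (1/2)·(7) = 6.

6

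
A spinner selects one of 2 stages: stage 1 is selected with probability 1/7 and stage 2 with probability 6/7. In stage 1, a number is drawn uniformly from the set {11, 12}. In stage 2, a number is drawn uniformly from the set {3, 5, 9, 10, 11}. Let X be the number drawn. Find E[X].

571/70

E[X | stage 1] = (11+12)/2 = 23/2.
E[X | stage 2] = (3+5+9+10+11)/5 = 38/5.
E[X] = (1/7)·(23/2) + (6/7)·(38/5) = 571/70.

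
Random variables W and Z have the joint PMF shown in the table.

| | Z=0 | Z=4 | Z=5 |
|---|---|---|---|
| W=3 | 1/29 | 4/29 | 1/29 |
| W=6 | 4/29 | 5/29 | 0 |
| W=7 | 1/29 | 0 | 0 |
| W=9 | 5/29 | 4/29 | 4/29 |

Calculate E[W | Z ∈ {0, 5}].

59/8

P(Z ∈ {0, 5}) = 16/29.
Summing W·P(W=x,Z=y) over the conditioning event gives 118/29.
E[W | Z ∈ {0, 5}] = (118/29) / (16/29) = 59/8.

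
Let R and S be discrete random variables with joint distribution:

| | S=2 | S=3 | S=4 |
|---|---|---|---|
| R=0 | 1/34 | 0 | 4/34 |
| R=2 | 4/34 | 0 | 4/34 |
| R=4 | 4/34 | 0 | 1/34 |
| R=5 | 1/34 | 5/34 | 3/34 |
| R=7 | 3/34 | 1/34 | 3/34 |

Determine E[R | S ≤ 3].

82/19

P(S ≤ 3) = 19/34.
Σ R·P over the event = 0·(1/34) + 2·(4/34) + 4·(4/34) + 5·(1/34) + 5·(5/34) + 7·(3/34) + 7·(1/34) = 41/17.
E[R | S ≤ 3] = (41/17) / (19/34) = 82/19.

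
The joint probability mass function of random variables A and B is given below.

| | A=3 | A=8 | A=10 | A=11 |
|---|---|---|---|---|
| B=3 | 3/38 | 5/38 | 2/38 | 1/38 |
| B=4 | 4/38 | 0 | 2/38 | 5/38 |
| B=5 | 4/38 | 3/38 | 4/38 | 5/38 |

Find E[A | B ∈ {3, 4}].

167/22

P(B ∈ {3, 4}) = 11/19.
Summing A·P(A=x,B=y) over the conditioning event gives 167/38.
E[A | B ∈ {3, 4}] = (167/38) / (11/19) = 167/22.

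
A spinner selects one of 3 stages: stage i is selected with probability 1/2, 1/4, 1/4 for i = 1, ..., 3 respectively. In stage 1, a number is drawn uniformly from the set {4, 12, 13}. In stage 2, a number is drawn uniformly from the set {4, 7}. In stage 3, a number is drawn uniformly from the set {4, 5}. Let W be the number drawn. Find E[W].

E[W | stage 1] = (4+12+13)/3 = 29/3.
E[W | stage 2] = (4+7)/2 = 11/2.
E[W | stage 3] = (4+5)/2 = 9/2.
E[W] = (1/2)·(29/3) + (1/4)·(11/2) + (1/4)·(9/2) = 22/3.

22/3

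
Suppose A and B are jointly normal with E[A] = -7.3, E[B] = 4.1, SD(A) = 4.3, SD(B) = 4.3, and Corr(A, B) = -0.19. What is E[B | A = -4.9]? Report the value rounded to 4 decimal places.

The regression of B on A has slope ρ·σ_B/σ_A and passes through (μ_A, μ_B).
E[B | A=-4.9] = 4.1 + (-0.19)·(4.3/4.3)·(-4.9 − (-7.3)) = 4.1 + (-0.19)·(2.4) = 3.6440.

3.6440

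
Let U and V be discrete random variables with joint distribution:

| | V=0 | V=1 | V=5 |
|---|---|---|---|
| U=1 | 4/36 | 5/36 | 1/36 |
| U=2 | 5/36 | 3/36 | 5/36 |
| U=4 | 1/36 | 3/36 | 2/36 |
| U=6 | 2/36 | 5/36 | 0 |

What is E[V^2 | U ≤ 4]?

211/29

P(U ≤ 4) = 29/36.
Summing V^2·P(U=x,V=y) over the conditioning event gives 211/36.
E[V^2 | U ≤ 4] = (211/36) / (29/36) = 211/29.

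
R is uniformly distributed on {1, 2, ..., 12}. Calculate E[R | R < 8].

Given R < 8, R is equally likely to be any of {1, 2, 3, 4, 5, 6, 7}.
E[R | R < 8] = (1 + 2 + 3 + 4 + 5 + 6 + 7) / 7 = 4.

4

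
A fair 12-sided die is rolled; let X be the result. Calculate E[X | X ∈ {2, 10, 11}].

P(X ∈ {2, 10, 11}) = 1/4.
Σ over the event: 2·1/12 + 10·1/12 + 11·1/12 = 23/12.
E[X | X ∈ {2, 10, 11}] = (23/12) / (1/4) = 23/3.

23/3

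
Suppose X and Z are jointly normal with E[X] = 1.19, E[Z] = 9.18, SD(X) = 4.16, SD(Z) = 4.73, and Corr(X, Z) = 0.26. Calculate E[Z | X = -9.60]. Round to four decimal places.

5.9902

E[Z | X=x] = μ_Z + ρ(σ_Z/σ_X)(x − μ_X) for jointly normal variables.
E[Z | X=-9.60] = 9.18 + (0.26)·(4.73/4.16)·(-9.60 − (1.19)) = 9.18 + (0.29563)·(-10.79) = 5.9902.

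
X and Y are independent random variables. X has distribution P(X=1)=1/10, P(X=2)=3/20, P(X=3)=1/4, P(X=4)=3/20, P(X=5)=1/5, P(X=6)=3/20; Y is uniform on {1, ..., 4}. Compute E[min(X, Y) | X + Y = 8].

P(X + Y = 8) = 1/8.
Summing min(X,Y)·P(x,y) over outcomes with X + Y = 8 gives 3/8.
E[min(X, Y) | X + Y = 8] = (3/8) / (1/8) = 3.

3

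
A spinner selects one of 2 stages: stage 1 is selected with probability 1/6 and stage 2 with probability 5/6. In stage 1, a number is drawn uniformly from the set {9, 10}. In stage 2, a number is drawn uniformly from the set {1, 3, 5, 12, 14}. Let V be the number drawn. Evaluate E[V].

89/12

E[V | stage 1] = (9+10)/2 = 19/2.
E[V | stage 2] = (1+3+5+12+14)/5 = 7.
By the law of total expectation,
E[V] = (1/6)·(19/2) + (5/6)·(7) = 89/12.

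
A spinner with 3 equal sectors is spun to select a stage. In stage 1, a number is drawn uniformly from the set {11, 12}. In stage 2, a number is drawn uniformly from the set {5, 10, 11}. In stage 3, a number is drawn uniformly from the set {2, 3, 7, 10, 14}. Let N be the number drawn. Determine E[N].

E[N | stage 1] = (11+12)/2 = 23/2.
E[N | stage 2] = (5+10+11)/3 = 26/3.
E[N | stage 3] = (2+3+7+10+14)/5 = 36/5.
By the law of total expectation,
E[N] = (1/3)·(23/2) + (1/3)·(26/3) + (1/3)·(36/5) = 821/90.

821/90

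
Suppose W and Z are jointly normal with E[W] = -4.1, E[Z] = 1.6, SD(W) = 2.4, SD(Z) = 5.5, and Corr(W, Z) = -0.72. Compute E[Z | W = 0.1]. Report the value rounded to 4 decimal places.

-5.3300

For a bivariate normal, E[Z | W=x] = μ_Z + ρ·(σ_Z/σ_W)·(x − μ_W).
E[Z | W=0.1] = 1.6 + (-0.72)·(5.5/2.4)·(0.1 − (-4.1)) = 1.6 + (-1.65)·(4.2) = -5.3300.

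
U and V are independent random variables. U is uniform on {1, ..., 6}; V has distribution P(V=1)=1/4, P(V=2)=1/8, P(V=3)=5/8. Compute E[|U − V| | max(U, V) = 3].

10/9

P(max(U, V) = 3) = 3/8.
Summing |U−V|·P(x,y) over outcomes with max(U, V) = 3 gives 5/12.
E[|U − V| | max(U, V) = 3] = (5/12) / (3/8) = 10/9.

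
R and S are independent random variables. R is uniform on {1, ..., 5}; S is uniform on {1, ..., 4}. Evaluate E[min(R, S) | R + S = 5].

3/2

Outcomes with R + S = 5: (1,4), (2,3), (3,2), (4,1), each with probability 1/20.
E[min(R, S) | R + S = 5] = (1 + 2 + 2 + 1) / 4 = 3/2.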